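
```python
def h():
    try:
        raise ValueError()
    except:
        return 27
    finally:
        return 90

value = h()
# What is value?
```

Step-by-step execution trace:
1. `h()` enters try: `raise ValueError()` raises ValueError.
2. bare `except` matches → `return 27` sets pending return value 27.
3. Before returning, `finally: return 90` runs and overrides the pending return.
4. h() returns 90 → value = 90.
Result: 90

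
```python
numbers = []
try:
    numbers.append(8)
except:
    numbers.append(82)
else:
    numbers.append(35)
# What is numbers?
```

Step-by-step execution trace:
1. try: `numbers.append(8)` → numbers = [8]. No exception raised.
2. `except` is skipped.
3. `else` runs (try completed without exception): `numbers.append(35)` → numbers = [8, 35].
Result: [8, 35]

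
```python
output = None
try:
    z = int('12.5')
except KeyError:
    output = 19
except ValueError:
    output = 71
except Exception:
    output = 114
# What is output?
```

Step-by-step execution trace:
1. `z = int('12.5')` raises ValueError.
2. `except KeyError` does not match ValueError; skipped.
3. `except ValueError` matches → output = 71.
4. Remaining except clauses are skipped.
Result: 71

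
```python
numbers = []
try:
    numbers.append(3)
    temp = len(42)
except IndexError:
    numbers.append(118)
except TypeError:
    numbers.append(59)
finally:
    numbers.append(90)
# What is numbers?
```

Step-by-step execution trace:
1. try: `numbers.append(3)` → numbers = [3].
2. `temp = len(42)` raises TypeError.
3. `except IndexError` does not match TypeError; skipped.
4. `except TypeError` matches → `numbers.append(59)` → numbers = [3, 59].
5. finally always runs: `numbers.append(90)` → numbers = [3, 59, 90].
Result: [3, 59, 90]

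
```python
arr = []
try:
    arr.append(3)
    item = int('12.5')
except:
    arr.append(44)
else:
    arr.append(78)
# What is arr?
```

Step-by-step execution trace:
1. try: `arr.append(3)` → arr = [3].
2. `item = int('12.5')` raises ValueError.
3. bare `except` matches → `arr.append(44)` → arr = [3, 44].
4. `else` is skipped (an exception was raised).
Result: [3, 44]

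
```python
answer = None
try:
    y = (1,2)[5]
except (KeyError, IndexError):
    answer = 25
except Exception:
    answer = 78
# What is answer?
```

Step-by-step execution trace:
1. `y = (1,2)[5]` raises IndexError.
2. `except (KeyError, IndexError)` matches (IndexError is in the tuple) → answer = 25.
3. `except Exception` is not reached.
Result: 25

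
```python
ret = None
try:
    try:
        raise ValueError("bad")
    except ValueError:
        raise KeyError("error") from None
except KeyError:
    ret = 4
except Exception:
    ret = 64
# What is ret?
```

Step-by-step execution trace:
1. Inner try raises ValueError; inner `except ValueError` catches it.
2. `raise KeyError(...) from None` raises KeyError (from None suppresses __context__, but the active exception is still KeyError).
3. Outer `except KeyError` matches → ret = 4.
4. `except Exception` is not reached.
Result: 4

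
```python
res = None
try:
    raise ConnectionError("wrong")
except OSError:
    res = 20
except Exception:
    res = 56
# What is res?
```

Step-by-step execution trace:
1. `raise ConnectionError(...)` raises ConnectionError.
2. `except OSError` matches (ConnectionError is a subclass of OSError) → res = 20.
3. `except Exception` is not reached.
Result: 20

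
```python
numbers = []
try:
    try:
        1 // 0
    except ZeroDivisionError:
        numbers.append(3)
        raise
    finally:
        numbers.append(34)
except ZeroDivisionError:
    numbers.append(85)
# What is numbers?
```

Step-by-step execution trace:
1. Inner try: `1 // 0` raises ZeroDivisionError.
2. Inner `except ZeroDivisionError` matches → `numbers.append(3)` → numbers = [3].
3. bare `raise` re-raises ZeroDivisionError.
4. Inner `finally` runs during unwinding: `numbers.append(34)` → numbers = [3, 34].
5. Outer `except ZeroDivisionError` matches → `numbers.append(85)` → numbers = [3, 34, 85].
Result: [3, 34, 85]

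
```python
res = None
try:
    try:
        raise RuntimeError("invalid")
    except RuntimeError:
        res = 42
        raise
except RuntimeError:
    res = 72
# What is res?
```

Step-by-step execution trace:
1. Inner try: `raise RuntimeError("invalid")` raises RuntimeError.
2. Inner `except RuntimeError` matches → res = 42.
3. bare `raise` re-raises the same RuntimeError.
4. Outer `except RuntimeError` matches → res = 72.
Result: 72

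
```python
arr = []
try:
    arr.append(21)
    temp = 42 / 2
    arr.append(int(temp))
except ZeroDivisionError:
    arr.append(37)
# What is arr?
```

Step-by-step execution trace:
1. try: `arr.append(21)` → arr = [21].
2. `temp = 42 / 2` → temp = 21.0. No exception raised.
3. `arr.append(int(temp))` → arr = [21, 21].
4. `except ZeroDivisionError` is skipped (no exception was raised).
Result: [21, 21]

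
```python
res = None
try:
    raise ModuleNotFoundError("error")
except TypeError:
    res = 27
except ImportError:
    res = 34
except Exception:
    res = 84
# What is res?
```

Step-by-step execution trace:
1. `raise ModuleNotFoundError(...)` raises ModuleNotFoundError.
2. `except TypeError` does not match (ModuleNotFoundError is not a subclass of TypeError); skipped.
3. `except ImportError` matches (ModuleNotFoundError is a subclass of ImportError) → res = 34.
4. `except Exception` is not reached.
Result: 34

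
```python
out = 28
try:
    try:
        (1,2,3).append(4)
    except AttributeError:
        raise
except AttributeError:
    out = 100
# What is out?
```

Step-by-step execution trace:
1. Inner try: `(1,2,3).append(4)` raises AttributeError.
2. Inner `except AttributeError` matches; bare `raise` re-raises the same AttributeError.
3. Outer `except AttributeError` matches → out = 100.
Result: 100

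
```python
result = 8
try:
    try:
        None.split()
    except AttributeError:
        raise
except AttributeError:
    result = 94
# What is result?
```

Step-by-step execution trace:
1. Inner try: `None.split()` raises AttributeError.
2. Inner `except AttributeError` matches; bare `raise` re-raises the same AttributeError.
3. Outer `except AttributeError` matches → result = 94.
Result: 94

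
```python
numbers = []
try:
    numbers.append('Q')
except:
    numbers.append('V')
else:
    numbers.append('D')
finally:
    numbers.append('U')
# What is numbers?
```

Step-by-step execution trace:
1. try: `numbers.append('Q')` → numbers = ['Q']. No exception raised.
2. `except` is skipped.
3. `else` runs: `numbers.append('D')` → numbers = ['Q', 'D'].
4. `finally` always runs: `numbers.append('U')` → numbers = ['Q', 'D', 'U'].
Result: ['Q', 'D', 'U']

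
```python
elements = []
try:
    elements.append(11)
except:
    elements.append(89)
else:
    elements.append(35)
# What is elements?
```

Step-by-step execution trace:
1. try: `elements.append(11)` → elements = [11]. No exception raised.
2. `except` is skipped.
3. `else` runs (try completed without exception): `elements.append(35)` → elements = [11, 35].
Result: [11, 35]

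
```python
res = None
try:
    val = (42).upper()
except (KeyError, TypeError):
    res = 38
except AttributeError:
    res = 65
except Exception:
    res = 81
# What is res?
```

Step-by-step execution trace:
1. `val = (42).upper()` raises AttributeError.
2. `except (KeyError, TypeError)` does not match AttributeError; skipped.
3. `except AttributeError` matches (exact type match) → res = 65.
4. `except Exception` is not reached.
Result: 65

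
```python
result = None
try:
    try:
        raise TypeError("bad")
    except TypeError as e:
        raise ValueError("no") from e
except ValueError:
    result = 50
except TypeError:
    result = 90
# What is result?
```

Step-by-step execution trace:
1. Inner try raises TypeError; inner `except TypeError as e` catches it.
2. `raise ValueError(...) from e` raises ValueError (TypeError is attached as __cause__, but only ValueError is active).
3. Outer `except ValueError` matches → result = 50.
4. `except TypeError` is not reached.
Result: 50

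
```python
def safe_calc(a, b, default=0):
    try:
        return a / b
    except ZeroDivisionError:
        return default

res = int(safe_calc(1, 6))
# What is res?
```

Step-by-step execution trace:
1. `safe_calc(1, 6)` enters try: `return 1 / 6` → returns 0.16666666666666666. No exception raised.
2. `except ZeroDivisionError` is skipped.
3. `int(0.16666666666666666)` → 0 → res = 0.
Result: 0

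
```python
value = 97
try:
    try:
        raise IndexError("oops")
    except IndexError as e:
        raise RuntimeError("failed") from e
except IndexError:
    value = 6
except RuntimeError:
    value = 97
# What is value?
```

Step-by-step execution trace:
1. Inner try raises IndexError; inner `except IndexError as e` catches it.
2. `raise RuntimeError(...) from e` raises RuntimeError (IndexError is attached as __cause__, but only RuntimeError is active).
3. Outer `except IndexError` does not match RuntimeError; skipped.
4. Outer `except RuntimeError` matches → value = 97.
Result: 97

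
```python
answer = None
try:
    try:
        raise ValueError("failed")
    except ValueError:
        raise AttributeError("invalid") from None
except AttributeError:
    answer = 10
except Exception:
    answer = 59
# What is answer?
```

Step-by-step execution trace:
1. Inner try raises ValueError; inner `except ValueError` catches it.
2. `raise AttributeError(...) from None` raises AttributeError (from None suppresses __context__, but the active exception is still AttributeError).
3. Outer `except AttributeError` matches → answer = 10.
4. `except Exception` is not reached.
Result: 10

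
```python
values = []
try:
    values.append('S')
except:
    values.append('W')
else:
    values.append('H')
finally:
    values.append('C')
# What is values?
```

Step-by-step execution trace:
1. try: `values.append('S')` → values = ['S']. No exception raised.
2. `except` is skipped.
3. `else` runs: `values.append('H')` → values = ['S', 'H'].
4. `finally` always runs: `values.append('C')` → values = ['S', 'H', 'C'].
Result: ['S', 'H', 'C']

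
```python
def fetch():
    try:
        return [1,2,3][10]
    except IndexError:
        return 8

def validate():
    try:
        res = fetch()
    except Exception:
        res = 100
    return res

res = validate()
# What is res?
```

Step-by-step execution trace:
1. `validate()` calls `fetch()`.
2. In fetch: `[1,2,3][10]` raises IndexError; `except IndexError` catches it → returns 8.
3. In validate: `res = fetch()` → res = 8. No exception reaches validate.
4. `except Exception` is skipped; validate returns 8.
5. res = 8.
Result: 8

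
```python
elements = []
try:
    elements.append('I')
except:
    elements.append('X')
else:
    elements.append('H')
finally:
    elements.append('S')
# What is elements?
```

Step-by-step execution trace:
1. try: `elements.append('I')` → elements = ['I']. No exception raised.
2. `except` is skipped.
3. `else` runs: `elements.append('H')` → elements = ['I', 'H'].
4. `finally` always runs: `elements.append('S')` → elements = ['I', 'H', 'S'].
Result: ['I', 'H', 'S']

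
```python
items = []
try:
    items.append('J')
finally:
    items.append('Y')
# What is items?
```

Step-by-step execution trace:
1. try: `items.append('J')` → items = ['J'].
2. The try body completes without raising.
3. finally always runs: `items.append('Y')` → items = ['J', 'Y'].
Result: ['J', 'Y']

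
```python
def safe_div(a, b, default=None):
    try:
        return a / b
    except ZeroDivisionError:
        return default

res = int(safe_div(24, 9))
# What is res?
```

Step-by-step execution trace:
1. `safe_div(24, 9)` enters try: `return 24 / 9` → returns 2.6666666666666665. No exception raised.
2. `except ZeroDivisionError` is skipped.
3. `int(2.6666666666666665)` → 2 → res = 2.
Result: 2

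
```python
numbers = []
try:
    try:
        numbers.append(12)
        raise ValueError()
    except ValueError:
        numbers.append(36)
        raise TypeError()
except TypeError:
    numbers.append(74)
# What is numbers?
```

Step-by-step execution trace:
1. Inner try: `numbers.append(12)` → numbers = [12].
2. `raise ValueError()` raises ValueError.
3. Inner `except ValueError` matches → `numbers.append(36)` → numbers = [12, 36].
4. `raise TypeError()` raises TypeError; propagates to outer try.
5. Outer `except TypeError` matches → `numbers.append(74)` → numbers = [12, 36, 74].
Result: [12, 36, 74]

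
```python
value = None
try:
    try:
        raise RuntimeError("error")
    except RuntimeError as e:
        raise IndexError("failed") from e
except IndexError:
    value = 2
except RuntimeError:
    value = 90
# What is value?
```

Step-by-step execution trace:
1. Inner try raises RuntimeError; inner `except RuntimeError as e` catches it.
2. `raise IndexError(...) from e` raises IndexError (RuntimeError is attached as __cause__, but only IndexError is active).
3. Outer `except IndexError` matches → value = 2.
4. `except RuntimeError` is not reached.
Result: 2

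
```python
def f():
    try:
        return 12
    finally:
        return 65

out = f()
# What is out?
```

Step-by-step execution trace:
1. `f()` enters try: `return 12` sets pending return value 12.
2. Before returning, `finally: return 65` runs and overrides the pending return.
3. f() returns 65 → out = 65.
Result: 65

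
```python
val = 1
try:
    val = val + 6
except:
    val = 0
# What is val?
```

Step-by-step execution trace:
1. val starts at 1.
2. try: `val = val + 6` → val = 7. No exception raised.
3. `except` is skipped.
Result: 7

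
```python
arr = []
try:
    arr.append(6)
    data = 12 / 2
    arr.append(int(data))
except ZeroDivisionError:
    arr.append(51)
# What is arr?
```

Step-by-step execution trace:
1. try: `arr.append(6)` → arr = [6].
2. `data = 12 / 2` → data = 6.0. No exception raised.
3. `arr.append(int(data))` → arr = [6, 6].
4. `except ZeroDivisionError` is skipped (no exception was raised).
Result: [6, 6]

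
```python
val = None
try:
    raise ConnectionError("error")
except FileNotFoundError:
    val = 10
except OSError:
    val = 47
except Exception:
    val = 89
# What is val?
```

Step-by-step execution trace:
1. `raise ConnectionError(...)` raises ConnectionError.
2. `except FileNotFoundError` does not match (ConnectionError is not a subclass of FileNotFoundError); skipped.
3. `except OSError` matches (ConnectionError is a subclass of OSError) → val = 47.
4. `except Exception` is not reached.
Result: 47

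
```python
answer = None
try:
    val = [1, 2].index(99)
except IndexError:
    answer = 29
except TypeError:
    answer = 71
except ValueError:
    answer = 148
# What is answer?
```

Step-by-step execution trace:
1. `val = [1, 2].index(99)` raises ValueError.
2. `except IndexError` does not match ValueError; skipped.
3. `except TypeError` does not match ValueError; skipped.
4. `except ValueError` matches → answer = 148.
Result: 148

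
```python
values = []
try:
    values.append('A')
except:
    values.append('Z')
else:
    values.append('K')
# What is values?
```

Step-by-step execution trace:
1. try: `values.append('A')` → values = ['A']. No exception raised.
2. `except` is skipped.
3. `else` runs (try completed without exception): `values.append('K')` → values = ['A', 'K'].
Result: ['A', 'K']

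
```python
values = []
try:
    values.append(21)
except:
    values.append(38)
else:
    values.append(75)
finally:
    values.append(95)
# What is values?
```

Step-by-step execution trace:
1. try: `values.append(21)` → values = [21]. No exception raised.
2. `except` is skipped.
3. `else` runs: `values.append(75)` → values = [21, 75].
4. `finally` always runs: `values.append(95)` → values = [21, 75, 95].
Result: [21, 75, 95]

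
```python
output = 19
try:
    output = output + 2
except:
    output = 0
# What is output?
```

Step-by-step execution trace:
1. output starts at 19.
2. try: `output = output + 2` → output = 21. No exception raised.
3. `except` is skipped.
Result: 21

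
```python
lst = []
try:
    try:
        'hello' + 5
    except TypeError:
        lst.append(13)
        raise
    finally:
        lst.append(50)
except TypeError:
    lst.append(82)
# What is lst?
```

Step-by-step execution trace:
1. Inner try: `'hello' + 5` raises TypeError.
2. Inner `except TypeError` matches → `lst.append(13)` → lst = [13].
3. bare `raise` re-raises TypeError.
4. Inner `finally` runs during unwinding: `lst.append(50)` → lst = [13, 50].
5. Outer `except TypeError` matches → `lst.append(82)` → lst = [13, 50, 82].
Result: [13, 50, 82]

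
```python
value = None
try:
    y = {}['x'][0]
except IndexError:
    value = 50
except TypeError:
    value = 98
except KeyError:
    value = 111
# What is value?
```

Step-by-step execution trace:
1. `y = {}['x'][0]` raises KeyError.
2. `except IndexError` does not match KeyError; skipped.
3. `except TypeError` does not match KeyError; skipped.
4. `except KeyError` matches → value = 111.
Result: 111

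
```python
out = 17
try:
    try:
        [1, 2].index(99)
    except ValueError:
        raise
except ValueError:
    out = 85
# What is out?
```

Step-by-step execution trace:
1. Inner try: `[1, 2].index(99)` raises ValueError.
2. Inner `except ValueError` matches; bare `raise` re-raises the same ValueError.
3. Outer `except ValueError` matches → out = 85.
Result: 85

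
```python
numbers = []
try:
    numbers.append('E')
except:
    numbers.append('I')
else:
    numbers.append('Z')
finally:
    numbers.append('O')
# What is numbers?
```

Step-by-step execution trace:
1. try: `numbers.append('E')` → numbers = ['E']. No exception raised.
2. `except` is skipped.
3. `else` runs: `numbers.append('Z')` → numbers = ['E', 'Z'].
4. `finally` always runs: `numbers.append('O')` → numbers = ['E', 'Z', 'O'].
Result: ['E', 'Z', 'O']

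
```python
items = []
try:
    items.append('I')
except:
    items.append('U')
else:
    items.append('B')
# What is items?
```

Step-by-step execution trace:
1. try: `items.append('I')` → items = ['I']. No exception raised.
2. `except` is skipped.
3. `else` runs (try completed without exception): `items.append('B')` → items = ['I', 'B'].
Result: ['I', 'B']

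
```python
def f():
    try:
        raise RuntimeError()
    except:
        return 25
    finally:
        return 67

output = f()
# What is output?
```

Step-by-step execution trace:
1. `f()` enters try: `raise RuntimeError()` raises RuntimeError.
2. bare `except` matches → `return 25` sets pending return value 25.
3. Before returning, `finally: return 67` runs and overrides the pending return.
4. f() returns 67 → output = 67.
Result: 67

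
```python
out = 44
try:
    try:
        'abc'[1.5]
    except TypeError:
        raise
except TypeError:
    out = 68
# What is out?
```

Step-by-step execution trace:
1. Inner try: `'abc'[1.5]` raises TypeError.
2. Inner `except TypeError` matches; bare `raise` re-raises the same TypeError.
3. Outer `except TypeError` matches → out = 68.
Result: 68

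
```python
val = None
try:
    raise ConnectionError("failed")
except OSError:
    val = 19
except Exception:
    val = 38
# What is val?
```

Step-by-step execution trace:
1. `raise ConnectionError(...)` raises ConnectionError.
2. `except OSError` matches (ConnectionError is a subclass of OSError) → val = 19.
3. `except Exception` is not reached.
Result: 19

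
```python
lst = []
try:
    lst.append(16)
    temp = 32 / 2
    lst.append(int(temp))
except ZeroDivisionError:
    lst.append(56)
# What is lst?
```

Step-by-step execution trace:
1. try: `lst.append(16)` → lst = [16].
2. `temp = 32 / 2` → temp = 16.0. No exception raised.
3. `lst.append(int(temp))` → lst = [16, 16].
4. `except ZeroDivisionError` is skipped (no exception was raised).
Result: [16, 16]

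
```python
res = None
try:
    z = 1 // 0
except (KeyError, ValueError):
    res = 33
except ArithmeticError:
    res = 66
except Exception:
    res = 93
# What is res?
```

Step-by-step execution trace:
1. `z = 1 // 0` raises ZeroDivisionError.
2. `except (KeyError, ValueError)` does not match ZeroDivisionError; skipped.
3. `except ArithmeticError` matches (ZeroDivisionError is a subclass of ArithmeticError) → res = 66.
4. `except Exception` is not reached.
Result: 66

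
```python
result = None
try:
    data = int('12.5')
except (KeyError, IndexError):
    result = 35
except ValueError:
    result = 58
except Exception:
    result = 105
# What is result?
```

Step-by-step execution trace:
1. `data = int('12.5')` raises ValueError.
2. `except (KeyError, IndexError)` does not match ValueError; skipped.
3. `except ValueError` matches (exact type match) → result = 58.
4. `except Exception` is not reached.
Result: 58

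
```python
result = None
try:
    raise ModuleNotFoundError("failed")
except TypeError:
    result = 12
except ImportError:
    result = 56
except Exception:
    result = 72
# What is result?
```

Step-by-step execution trace:
1. `raise ModuleNotFoundError(...)` raises ModuleNotFoundError.
2. `except TypeError` does not match (ModuleNotFoundError is not a subclass of TypeError); skipped.
3. `except ImportError` matches (ModuleNotFoundError is a subclass of ImportError) → result = 56.
4. `except Exception` is not reached.
Result: 56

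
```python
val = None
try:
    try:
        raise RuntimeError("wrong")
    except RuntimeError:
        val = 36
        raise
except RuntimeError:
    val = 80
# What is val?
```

Step-by-step execution trace:
1. Inner try: `raise RuntimeError("wrong")` raises RuntimeError.
2. Inner `except RuntimeError` matches → val = 36.
3. bare `raise` re-raises the same RuntimeError.
4. Outer `except RuntimeError` matches → val = 80.
Result: 80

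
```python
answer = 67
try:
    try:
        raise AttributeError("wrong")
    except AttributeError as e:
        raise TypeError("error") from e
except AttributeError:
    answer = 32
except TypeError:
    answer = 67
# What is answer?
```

Step-by-step execution trace:
1. Inner try raises AttributeError; inner `except AttributeError as e` catches it.
2. `raise TypeError(...) from e` raises TypeError (AttributeError is attached as __cause__, but only TypeError is active).
3. Outer `except AttributeError` does not match TypeError; skipped.
4. Outer `except TypeError` matches → answer = 67.
Result: 67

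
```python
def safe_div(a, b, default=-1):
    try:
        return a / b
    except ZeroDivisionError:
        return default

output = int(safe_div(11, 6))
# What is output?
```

Step-by-step execution trace:
1. `safe_div(11, 6)` enters try: `return 11 / 6` → returns 1.8333333333333333. No exception raised.
2. `except ZeroDivisionError` is skipped.
3. `int(1.8333333333333333)` → 1 → output = 1.
Result: 1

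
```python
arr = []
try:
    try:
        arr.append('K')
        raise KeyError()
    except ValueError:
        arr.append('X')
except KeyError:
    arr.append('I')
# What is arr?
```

Step-by-step execution trace:
1. Inner try: `arr.append('K')` → arr = ['K'].
2. `raise KeyError()` raises KeyError.
3. Inner `except ValueError` does not match KeyError; exception propagates to outer try.
4. Outer `except KeyError` matches → `arr.append('I')` → arr = ['K', 'I'].
Result: ['K', 'I']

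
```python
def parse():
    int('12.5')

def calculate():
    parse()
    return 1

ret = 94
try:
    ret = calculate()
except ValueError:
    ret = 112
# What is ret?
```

Step-by-step execution trace:
1. ret starts at 94.
2. try: `calculate()` calls `parse()`.
3. `parse()` evaluates `int('12.5')`, which raises ValueError; it propagates through calculate (uncaught).
4. `return 1` in calculate is not reached; the assignment to ret does not complete.
5. `except ValueError` matches → ret = 112.
Result: 112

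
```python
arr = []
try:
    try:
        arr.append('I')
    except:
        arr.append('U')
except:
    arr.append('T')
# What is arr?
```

Step-by-step execution trace:
1. Inner try: `arr.append('I')` → arr = ['I']. No exception raised.
2. Inner `except` is skipped.
3. Inner try completes normally; outer `except` is skipped.
Result: ['I']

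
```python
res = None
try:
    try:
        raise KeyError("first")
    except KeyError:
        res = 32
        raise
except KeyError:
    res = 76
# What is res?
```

Step-by-step execution trace:
1. Inner try: `raise KeyError("first")` raises KeyError.
2. Inner `except KeyError` matches → res = 32.
3. bare `raise` re-raises the same KeyError.
4. Outer `except KeyError` matches → res = 76.
Result: 76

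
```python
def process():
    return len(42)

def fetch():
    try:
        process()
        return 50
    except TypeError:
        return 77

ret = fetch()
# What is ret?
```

Step-by-step execution trace:
1. `fetch()` calls `process()`.
2. `process()` evaluates `len(42)`, which raises TypeError; it propagates to the caller.
3. `return 50` is not reached.
4. `except TypeError` in fetch matches → returns 77.
5. ret = 77.
Result: 77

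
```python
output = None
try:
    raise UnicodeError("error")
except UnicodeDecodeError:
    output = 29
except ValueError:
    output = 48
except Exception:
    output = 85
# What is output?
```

Step-by-step execution trace:
1. `raise UnicodeError(...)` raises UnicodeError.
2. `except UnicodeDecodeError` does not match (UnicodeError is not a subclass of UnicodeDecodeError); skipped.
3. `except ValueError` matches (UnicodeError is a subclass of ValueError) → output = 48.
4. `except Exception` is not reached.
Result: 48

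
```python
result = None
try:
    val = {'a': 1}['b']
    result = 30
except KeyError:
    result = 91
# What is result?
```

Step-by-step execution trace:
1. `val = {'a': 1}['b']` raises KeyError.
2. `result = 30` is not reached.
3. `except KeyError` matches → result = 91.
Result: 91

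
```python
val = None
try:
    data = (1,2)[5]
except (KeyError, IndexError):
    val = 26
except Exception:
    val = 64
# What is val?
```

Step-by-step execution trace:
1. `data = (1,2)[5]` raises IndexError.
2. `except (KeyError, IndexError)` matches (IndexError is in the tuple) → val = 26.
3. `except Exception` is not reached.
Result: 26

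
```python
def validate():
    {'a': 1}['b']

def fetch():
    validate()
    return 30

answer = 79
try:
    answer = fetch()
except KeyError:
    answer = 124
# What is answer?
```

Step-by-step execution trace:
1. answer starts at 79.
2. try: `fetch()` calls `validate()`.
3. `validate()` evaluates `{'a': 1}['b']`, which raises KeyError; it propagates through fetch (uncaught).
4. `return 30` in fetch is not reached; the assignment to answer does not complete.
5. `except KeyError` matches → answer = 124.
Result: 124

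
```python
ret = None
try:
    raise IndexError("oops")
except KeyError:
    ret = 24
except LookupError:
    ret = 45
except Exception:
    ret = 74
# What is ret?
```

Step-by-step execution trace:
1. `raise IndexError(...)` raises IndexError.
2. `except KeyError` does not match (IndexError is not a subclass of KeyError); skipped.
3. `except LookupError` matches (IndexError is a subclass of LookupError) → ret = 45.
4. `except Exception` is not reached.
Result: 45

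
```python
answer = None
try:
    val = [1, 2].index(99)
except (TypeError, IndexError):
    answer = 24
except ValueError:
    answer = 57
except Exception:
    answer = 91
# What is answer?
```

Step-by-step execution trace:
1. `val = [1, 2].index(99)` raises ValueError.
2. `except (TypeError, IndexError)` does not match ValueError; skipped.
3. `except ValueError` matches (exact type match) → answer = 57.
4. `except Exception` is not reached.
Result: 57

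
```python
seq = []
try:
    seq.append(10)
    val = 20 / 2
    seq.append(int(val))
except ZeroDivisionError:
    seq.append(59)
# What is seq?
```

Step-by-step execution trace:
1. try: `seq.append(10)` → seq = [10].
2. `val = 20 / 2` → val = 10.0. No exception raised.
3. `seq.append(int(val))` → seq = [10, 10].
4. `except ZeroDivisionError` is skipped (no exception was raised).
Result: [10, 10]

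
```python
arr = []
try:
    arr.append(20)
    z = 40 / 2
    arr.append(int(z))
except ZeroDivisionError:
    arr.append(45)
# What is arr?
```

Step-by-step execution trace:
1. try: `arr.append(20)` → arr = [20].
2. `z = 40 / 2` → z = 20.0. No exception raised.
3. `arr.append(int(z))` → arr = [20, 20].
4. `except ZeroDivisionError` is skipped (no exception was raised).
Result: [20, 20]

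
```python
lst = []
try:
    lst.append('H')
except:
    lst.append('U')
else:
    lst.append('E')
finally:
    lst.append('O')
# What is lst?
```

Step-by-step execution trace:
1. try: `lst.append('H')` → lst = ['H']. No exception raised.
2. `except` is skipped.
3. `else` runs: `lst.append('E')` → lst = ['H', 'E'].
4. `finally` always runs: `lst.append('O')` → lst = ['H', 'E', 'O'].
Result: ['H', 'E', 'O']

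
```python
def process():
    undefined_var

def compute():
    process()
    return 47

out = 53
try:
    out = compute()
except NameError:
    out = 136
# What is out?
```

Step-by-step execution trace:
1. out starts at 53.
2. try: `compute()` calls `process()`.
3. `process()` evaluates `undefined_var`, which raises NameError; it propagates through compute (uncaught).
4. `return 47` in compute is not reached; the assignment to out does not complete.
5. `except NameError` matches → out = 136.
Result: 136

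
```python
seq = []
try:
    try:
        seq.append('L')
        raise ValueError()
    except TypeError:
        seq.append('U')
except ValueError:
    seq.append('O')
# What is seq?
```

Step-by-step execution trace:
1. Inner try: `seq.append('L')` → seq = ['L'].
2. `raise ValueError()` raises ValueError.
3. Inner `except TypeError` does not match ValueError; exception propagates to outer try.
4. Outer `except ValueError` matches → `seq.append('O')` → seq = ['L', 'O'].
Result: ['L', 'O']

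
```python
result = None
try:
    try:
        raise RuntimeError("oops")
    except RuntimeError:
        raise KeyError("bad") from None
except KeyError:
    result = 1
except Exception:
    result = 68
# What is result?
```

Step-by-step execution trace:
1. Inner try raises RuntimeError; inner `except RuntimeError` catches it.
2. `raise KeyError(...) from None` raises KeyError (from None suppresses __context__, but the active exception is still KeyError).
3. Outer `except KeyError` matches → result = 1.
4. `except Exception` is not reached.
Result: 1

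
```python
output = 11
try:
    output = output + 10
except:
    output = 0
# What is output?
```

Step-by-step execution trace:
1. output starts at 11.
2. try: `output = output + 10` → output = 21. No exception raised.
3. `except` is skipped.
Result: 21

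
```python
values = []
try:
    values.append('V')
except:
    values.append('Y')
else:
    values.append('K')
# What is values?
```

Step-by-step execution trace:
1. try: `values.append('V')` → values = ['V']. No exception raised.
2. `except` is skipped.
3. `else` runs (try completed without exception): `values.append('K')` → values = ['V', 'K'].
Result: ['V', 'K']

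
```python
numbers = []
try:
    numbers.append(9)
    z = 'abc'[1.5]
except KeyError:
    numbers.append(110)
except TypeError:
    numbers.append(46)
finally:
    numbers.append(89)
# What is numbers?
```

Step-by-step execution trace:
1. try: `numbers.append(9)` → numbers = [9].
2. `z = 'abc'[1.5]` raises TypeError.
3. `except KeyError` does not match TypeError; skipped.
4. `except TypeError` matches → `numbers.append(46)` → numbers = [9, 46].
5. finally always runs: `numbers.append(89)` → numbers = [9, 46, 89].
Result: [9, 46, 89]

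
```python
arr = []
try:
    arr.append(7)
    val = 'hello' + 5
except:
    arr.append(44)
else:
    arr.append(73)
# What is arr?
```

Step-by-step execution trace:
1. try: `arr.append(7)` → arr = [7].
2. `val = 'hello' + 5` raises TypeError.
3. bare `except` matches → `arr.append(44)` → arr = [7, 44].
4. `else` is skipped (an exception was raised).
Result: [7, 44]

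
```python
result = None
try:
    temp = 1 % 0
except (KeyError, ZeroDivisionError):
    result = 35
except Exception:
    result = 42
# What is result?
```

Step-by-step execution trace:
1. `temp = 1 % 0` raises ZeroDivisionError.
2. `except (KeyError, ZeroDivisionError)` matches (ZeroDivisionError is in the tuple) → result = 35.
3. `except Exception` is not reached.
Result: 35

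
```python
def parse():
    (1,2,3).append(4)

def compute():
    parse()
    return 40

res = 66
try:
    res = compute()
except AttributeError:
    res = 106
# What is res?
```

Step-by-step execution trace:
1. res starts at 66.
2. try: `compute()` calls `parse()`.
3. `parse()` evaluates `(1,2,3).append(4)`, which raises AttributeError; it propagates through compute (uncaught).
4. `return 40` in compute is not reached; the assignment to res does not complete.
5. `except AttributeError` matches → res = 106.
Result: 106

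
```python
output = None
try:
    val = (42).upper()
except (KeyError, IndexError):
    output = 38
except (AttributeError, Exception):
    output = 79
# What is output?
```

Step-by-step execution trace:
1. `val = (42).upper()` raises AttributeError.
2. `except (KeyError, IndexError)` does not match AttributeError; skipped.
3. `except (AttributeError, Exception)` matches (AttributeError is in the tuple) → output = 79.
Result: 79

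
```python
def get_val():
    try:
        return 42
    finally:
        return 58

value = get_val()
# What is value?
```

Step-by-step execution trace:
1. `get_val()` enters try: `return 42` sets pending return value 42.
2. Before returning, `finally: return 58` runs and overrides the pending return.
3. get_val() returns 58 → value = 58.
Result: 58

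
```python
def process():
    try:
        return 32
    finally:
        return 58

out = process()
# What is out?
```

Step-by-step execution trace:
1. `process()` enters try: `return 32` sets pending return value 32.
2. Before returning, `finally: return 58` runs and overrides the pending return.
3. process() returns 58 → out = 58.
Result: 58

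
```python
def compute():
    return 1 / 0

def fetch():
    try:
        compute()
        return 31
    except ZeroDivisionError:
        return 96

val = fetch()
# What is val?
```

Step-by-step execution trace:
1. `fetch()` calls `compute()`.
2. `compute()` evaluates `1 / 0`, which raises ZeroDivisionError; it propagates to the caller.
3. `return 31` is not reached.
4. `except ZeroDivisionError` in fetch matches → returns 96.
5. val = 96.
Result: 96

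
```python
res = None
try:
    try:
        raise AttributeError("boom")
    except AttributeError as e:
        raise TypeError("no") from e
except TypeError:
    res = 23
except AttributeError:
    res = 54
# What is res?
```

Step-by-step execution trace:
1. Inner try raises AttributeError; inner `except AttributeError as e` catches it.
2. `raise TypeError(...) from e` raises TypeError (AttributeError is attached as __cause__, but only TypeError is active).
3. Outer `except TypeError` matches → res = 23.
4. `except AttributeError` is not reached.
Result: 23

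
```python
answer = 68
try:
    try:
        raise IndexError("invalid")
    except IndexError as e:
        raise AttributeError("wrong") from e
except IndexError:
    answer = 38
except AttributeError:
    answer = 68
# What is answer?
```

Step-by-step execution trace:
1. Inner try raises IndexError; inner `except IndexError as e` catches it.
2. `raise AttributeError(...) from e` raises AttributeError (IndexError is attached as __cause__, but only AttributeError is active).
3. Outer `except IndexError` does not match AttributeError; skipped.
4. Outer `except AttributeError` matches → answer = 68.
Result: 68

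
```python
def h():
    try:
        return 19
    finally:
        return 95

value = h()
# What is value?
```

Step-by-step execution trace:
1. `h()` enters try: `return 19` sets pending return value 19.
2. Before returning, `finally: return 95` runs and overrides the pending return.
3. h() returns 95 → value = 95.
Result: 95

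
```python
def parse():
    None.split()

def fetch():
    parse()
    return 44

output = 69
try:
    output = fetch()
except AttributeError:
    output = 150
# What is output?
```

Step-by-step execution trace:
1. output starts at 69.
2. try: `fetch()` calls `parse()`.
3. `parse()` evaluates `None.split()`, which raises AttributeError; it propagates through fetch (uncaught).
4. `return 44` in fetch is not reached; the assignment to output does not complete.
5. `except AttributeError` matches → output = 150.
Result: 150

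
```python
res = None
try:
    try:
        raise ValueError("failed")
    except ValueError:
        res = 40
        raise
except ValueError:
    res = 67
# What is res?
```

Step-by-step execution trace:
1. Inner try: `raise ValueError("failed")` raises ValueError.
2. Inner `except ValueError` matches → res = 40.
3. bare `raise` re-raises the same ValueError.
4. Outer `except ValueError` matches → res = 67.
Result: 67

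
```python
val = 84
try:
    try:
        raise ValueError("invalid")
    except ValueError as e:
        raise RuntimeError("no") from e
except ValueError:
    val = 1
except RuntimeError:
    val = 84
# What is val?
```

Step-by-step execution trace:
1. Inner try raises ValueError; inner `except ValueError as e` catches it.
2. `raise RuntimeError(...) from e` raises RuntimeError (ValueError is attached as __cause__, but only RuntimeError is active).
3. Outer `except ValueError` does not match RuntimeError; skipped.
4. Outer `except RuntimeError` matches → val = 84.
Result: 84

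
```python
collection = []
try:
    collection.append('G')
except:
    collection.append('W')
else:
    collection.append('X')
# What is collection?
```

Step-by-step execution trace:
1. try: `collection.append('G')` → collection = ['G']. No exception raised.
2. `except` is skipped.
3. `else` runs (try completed without exception): `collection.append('X')` → collection = ['G', 'X'].
Result: ['G', 'X']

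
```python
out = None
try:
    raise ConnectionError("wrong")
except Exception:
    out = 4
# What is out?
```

Step-by-step execution trace:
1. `raise ConnectionError(...)` raises ConnectionError.
2. `except Exception` matches (ConnectionError is a subclass of Exception) → out = 4.
Result: 4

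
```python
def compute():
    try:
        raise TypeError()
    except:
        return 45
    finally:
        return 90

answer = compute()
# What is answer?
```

Step-by-step execution trace:
1. `compute()` enters try: `raise TypeError()` raises TypeError.
2. bare `except` matches → `return 45` sets pending return value 45.
3. Before returning, `finally: return 90` runs and overrides the pending return.
4. compute() returns 90 → answer = 90.
Result: 90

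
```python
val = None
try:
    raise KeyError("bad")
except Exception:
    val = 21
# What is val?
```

Step-by-step execution trace:
1. `raise KeyError(...)` raises KeyError.
2. `except Exception` matches (KeyError is a subclass of Exception) → val = 21.
Result: 21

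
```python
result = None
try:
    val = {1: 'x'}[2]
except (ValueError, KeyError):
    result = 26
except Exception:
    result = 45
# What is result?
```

Step-by-step execution trace:
1. `val = {1: 'x'}[2]` raises KeyError.
2. `except (ValueError, KeyError)` matches (KeyError is in the tuple) → result = 26.
3. `except Exception` is not reached.
Result: 26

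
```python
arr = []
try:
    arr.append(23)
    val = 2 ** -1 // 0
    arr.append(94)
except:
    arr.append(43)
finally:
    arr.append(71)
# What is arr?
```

Step-by-step execution trace:
1. try: `arr.append(23)` → arr = [23].
2. `val = 2 ** -1 // 0` raises ZeroDivisionError; `arr.append(94)` is not reached.
3. bare `except` matches → `arr.append(43)` → arr = [23, 43].
4. finally always runs: `arr.append(71)` → arr = [23, 43, 71].
Result: [23, 43, 71]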